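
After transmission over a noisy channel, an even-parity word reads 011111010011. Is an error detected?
Sum of received bits: 0+1+1+1+1+1+0+1+0+0+1+1 = 8; 8 mod 2 = 0. Result is 0 → no error detected.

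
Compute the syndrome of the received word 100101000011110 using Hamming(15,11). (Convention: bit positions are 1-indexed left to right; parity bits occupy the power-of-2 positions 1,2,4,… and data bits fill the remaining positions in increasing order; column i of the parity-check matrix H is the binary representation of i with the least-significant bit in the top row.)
Syndrome s = H · r^T (mod 2), r = 100101000011110:
  s[0] = (101010101010101)·(100101000011110) mod 2 = 1+0+0+0+0+0+0+0+0+0+1+0+1+0+0 mod 2 = 1
  s[1] = (011001100110011)·(100101000011110) mod 2 = 0+0+0+0+0+1+0+0+0+0+1+0+0+1+0 mod 2 = 1
  s[2] = (000111100001111)·(100101000011110) mod 2 = 0+0+0+1+0+1+0+0+0+0+0+1+1+1+0 mod 2 = 1
  s[3] = (000000011111111)·(100101000011110) mod 2 = 0+0+0+0+0+0+0+0+0+0+1+1+1+1+0 mod 2 = 0
Syndrome = 1110
Non-zero syndrome: error at position 7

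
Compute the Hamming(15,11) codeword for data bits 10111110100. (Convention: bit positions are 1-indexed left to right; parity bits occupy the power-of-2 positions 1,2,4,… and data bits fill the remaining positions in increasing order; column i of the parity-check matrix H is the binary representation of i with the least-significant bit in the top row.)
Codeword c = d · G (mod 2), d = 10111110100:
  c[0] = d·G[:,0] = (10111110100)·(11011010101) mod 2 = 1+0+0+1+1+0+1+0+1+0+0 mod 2 = 1
  c[1] = d·G[:,1] = (10111110100)·(10110110011) mod 2 = 1+0+1+1+0+1+1+0+0+0+0 mod 2 = 1
  c[2] = d·G[:,2] = (10111110100)·(10000000000) mod 2 = 1+0+0+0+0+0+0+0+0+0+0 mod 2 = 1
  c[3] = d·G[:,3] = (10111110100)·(01110001111) mod 2 = 0+0+1+1+0+0+0+0+1+0+0 mod 2 = 1
  c[4] = d·G[:,4] = (10111110100)·(01000000000) mod 2 = 0+0+0+0+0+0+0+0+0+0+0 mod 2 = 0
  c[5] = d·G[:,5] = (10111110100)·(00100000000) mod 2 = 0+0+1+0+0+0+0+0+0+0+0 mod 2 = 1
  c[6] = d·G[:,6] = (10111110100)·(00010000000) mod 2 = 0+0+0+1+0+0+0+0+0+0+0 mod 2 = 1
  c[7] = d·G[:,7] = (10111110100)·(00001111111) mod 2 = 0+0+0+0+1+1+1+0+1+0+0 mod 2 = 0
  c[8] = d·G[:,8] = (10111110100)·(00001000000) mod 2 = 0+0+0+0+1+0+0+0+0+0+0 mod 2 = 1
  c[9] = d·G[:,9] = (10111110100)·(00000100000) mod 2 = 0+0+0+0+0+1+0+0+0+0+0 mod 2 = 1
  c[10] = d·G[:,10] = (10111110100)·(00000010000) mod 2 = 0+0+0+0+0+0+1+0+0+0+0 mod 2 = 1
  c[11] = d·G[:,11] = (10111110100)·(00000001000) mod 2 = 0+0+0+0+0+0+0+0+0+0+0 mod 2 = 0
  c[12] = d·G[:,12] = (10111110100)·(00000000100) mod 2 = 0+0+0+0+0+0+0+0+1+0+0 mod 2 = 1
  c[13] = d·G[:,13] = (10111110100)·(00000000010) mod 2 = 0+0+0+0+0+0+0+0+0+0+0 mod 2 = 0
  c[14] = d·G[:,14] = (10111110100)·(00000000001) mod 2 = 0+0+0+0+0+0+0+0+0+0+0 mod 2 = 0
Codeword = 111101101110100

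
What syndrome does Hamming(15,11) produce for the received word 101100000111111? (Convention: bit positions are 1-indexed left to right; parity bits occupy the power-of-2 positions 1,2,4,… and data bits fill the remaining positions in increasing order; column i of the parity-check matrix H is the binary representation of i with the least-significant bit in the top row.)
Syndrome s = H · r^T (mod 2), r = 101100000111111:
  s[0] = (101010101010101)·(101100000111111) mod 2 = 1+0+1+0+0+0+0+0+0+0+1+0+1+0+1 mod 2 = 1
  s[1] = (011001100110011)·(101100000111111) mod 2 = 0+0+1+0+0+0+0+0+0+1+1+0+0+1+1 mod 2 = 1
  s[2] = (000111100001111)·(101100000111111) mod 2 = 0+0+0+1+0+0+0+0+0+0+0+1+1+1+1 mod 2 = 1
  s[3] = (000000011111111)·(101100000111111) mod 2 = 0+0+0+0+0+0+0+0+0+1+1+1+1+1+1 mod 2 = 0
Syndrome = 1110
Non-zero syndrome: error at position 7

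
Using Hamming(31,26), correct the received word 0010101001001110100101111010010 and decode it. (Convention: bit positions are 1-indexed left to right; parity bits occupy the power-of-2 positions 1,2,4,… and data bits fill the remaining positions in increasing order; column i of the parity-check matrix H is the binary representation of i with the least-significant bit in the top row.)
Syndrome s = H · r^T (mod 2), r = 0010101001001110100101111010010:
  s[0] = (1010101010101010101010101010101)·(0010101001001110100101111010010) mod 2 = 0+0+1+0+1+0+1+0+0+0+0+0+1+0+1+0+1+0+0+0+0+0+1+0+1+0+1+0+0+0+0 mod 2 = 1
  s[1] = (0110011001100110011001100110011)·(0010101001001110100101111010010) mod 2 = 0+0+1+0+0+0+1+0+0+1+0+0+0+1+1+0+0+0+0+0+0+1+1+0+0+0+1+0+0+1+0 mod 2 = 1
  s[2] = (0001111000011110000111100001111)·(0010101001001110100101111010010) mod 2 = 0+0+0+0+1+0+1+0+0+0+0+0+1+1+1+0+0+0+0+1+0+1+1+0+0+0+0+0+0+1+0 mod 2 = 1
  s[3] = (0000000111111110000000011111111)·(0010101001001110100101111010010) mod 2 = 0+0+0+0+0+0+0+0+0+1+0+0+1+1+1+0+0+0+0+0+0+0+0+1+1+0+1+0+0+1+0 mod 2 = 0
  s[4] = (0000000000000001111111111111111)·(0010101001001110100101111010010) mod 2 = 0+0+0+0+0+0+0+0+0+0+0+0+0+0+0+0+1+0+0+1+0+1+1+1+1+0+1+0+0+1+0 mod 2 = 0
Syndrome = 11100
Column 7 of H equals this syndrome → error at bit 7 (1-indexed).
Flip bit 7: 0010101001001110100101111010010 → 0010100001001110100101111010010
Extract data bits at positions {3,5,6,7,9,10,11,12,13,14,15,17,18,19,20,21,22,23,24,25,26,27,28,29,30,31}: 11000100111100101111010010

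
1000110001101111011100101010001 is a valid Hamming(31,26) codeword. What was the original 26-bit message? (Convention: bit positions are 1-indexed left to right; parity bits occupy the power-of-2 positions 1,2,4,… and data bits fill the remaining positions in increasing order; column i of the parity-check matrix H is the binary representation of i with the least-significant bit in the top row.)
Parity bits occupy power-of-2 positions; data bits are at positions {3,5,6,7,9,10,11,12,13,14,15,17,18,19,20,21,22,23,24,25,26,27,28,29,30,31} (1-indexed).
Extract: c[3]=0 c[5]=1 c[6]=1 c[7]=0 c[9]=0 c[10]=1 c[11]=1 c[12]=0 c[13]=1 c[14]=1 c[15]=1 c[17]=0 c[18]=1 c[19]=1 c[20]=1 c[21]=0 c[22]=0 c[23]=1 c[24]=0 c[25]=1 c[26]=0 c[27]=1 c[28]=0 c[29]=0 c[30]=0 c[31]=1
Data = 01100110111011100101010001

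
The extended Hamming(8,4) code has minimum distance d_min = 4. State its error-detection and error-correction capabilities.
Detection only: up to d_min − 1 = 3 errors.
Correction: up to ⌊(d_min − 1)/2⌋ = ⌊3/2⌋ = 1 errors.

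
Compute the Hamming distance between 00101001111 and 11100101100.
XOR = 11001100011, count of 1s = 6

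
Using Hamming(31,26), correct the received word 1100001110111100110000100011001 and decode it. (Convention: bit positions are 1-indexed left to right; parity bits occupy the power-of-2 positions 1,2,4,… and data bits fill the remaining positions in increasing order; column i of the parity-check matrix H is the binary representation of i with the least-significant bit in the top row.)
Syndrome s = H · r^T (mod 2), r = 1100001110111100110000100011001:
  s[0] = (1010101010101010101010101010101)·(1100001110111100110000100011001) mod 2 = 1+0+0+0+0+0+1+0+1+0+1+0+1+0+0+0+1+0+0+0+0+0+1+0+0+0+1+0+0+0+1 mod 2 = 1
  s[1] = (0110011001100110011001100110011)·(1100001110111100110000100011001) mod 2 = 0+1+0+0+0+0+1+0+0+0+1+0+0+1+0+0+0+1+0+0+0+0+1+0+0+0+1+0+0+0+1 mod 2 = 0
  s[2] = (0001111000011110000111100001111)·(1100001110111100110000100011001) mod 2 = 0+0+0+0+0+0+1+0+0+0+0+1+1+1+0+0+0+0+0+0+0+0+1+0+0+0+0+1+0+0+1 mod 2 = 1
  s[3] = (0000000111111110000000011111111)·(1100001110111100110000100011001) mod 2 = 0+0+0+0+0+0+0+1+1+0+1+1+1+1+0+0+0+0+0+0+0+0+0+0+0+0+1+1+0+0+1 mod 2 = 1
  s[4] = (0000000000000001111111111111111)·(1100001110111100110000100011001) mod 2 = 0+0+0+0+0+0+0+0+0+0+0+0+0+0+0+0+1+1+0+0+0+0+1+0+0+0+1+1+0+0+1 mod 2 = 0
Syndrome = 10110
Column 13 of H equals this syndrome → error at bit 13 (1-indexed).
Flip bit 13: 1100001110111100110000100011001 → 1100001110110100110000100011001
Extract data bits at positions {3,5,6,7,9,10,11,12,13,14,15,17,18,19,20,21,22,23,24,25,26,27,28,29,30,31}: 00011011010110000100011001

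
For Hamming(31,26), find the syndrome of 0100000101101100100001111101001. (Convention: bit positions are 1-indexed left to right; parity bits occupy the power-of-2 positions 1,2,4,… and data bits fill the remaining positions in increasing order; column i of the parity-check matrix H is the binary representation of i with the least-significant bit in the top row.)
Syndrome s = H · r^T (mod 2), r = 0100000101101100100001111101001:
  s[0] = (1010101010101010101010101010101)·(0100000101101100100001111101001) mod 2 = 0+0+0+0+0+0+0+0+0+0+1+0+1+0+0+0+1+0+0+0+0+0+1+0+1+0+0+0+0+0+1 mod 2 = 0
  s[1] = (0110011001100110011001100110011)·(0100000101101100100001111101001) mod 2 = 0+1+0+0+0+0+0+0+0+1+1+0+0+1+0+0+0+0+0+0+0+1+1+0+0+1+0+0+0+0+1 mod 2 = 0
  s[2] = (0001111000011110000111100001111)·(0100000101101100100001111101001) mod 2 = 0+0+0+0+0+0+0+0+0+0+0+0+1+1+0+0+0+0+0+0+0+1+1+0+0+0+0+1+0+0+1 mod 2 = 0
  s[3] = (0000000111111110000000011111111)·(0100000101101100100001111101001) mod 2 = 0+0+0+0+0+0+0+1+0+1+1+0+1+1+0+0+0+0+0+0+0+0+0+1+1+1+0+1+0+0+1 mod 2 = 0
  s[4] = (0000000000000001111111111111111)·(0100000101101100100001111101001) mod 2 = 0+0+0+0+0+0+0+0+0+0+0+0+0+0+0+0+1+0+0+0+0+1+1+1+1+1+0+1+0+0+1 mod 2 = 0
Syndrome = 00000
s = 0: no error detected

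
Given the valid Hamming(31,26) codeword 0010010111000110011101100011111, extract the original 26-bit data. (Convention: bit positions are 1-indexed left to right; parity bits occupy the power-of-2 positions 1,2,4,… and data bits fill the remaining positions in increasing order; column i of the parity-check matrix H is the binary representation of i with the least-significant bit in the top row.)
Parity bits occupy power-of-2 positions; data bits are at positions {3,5,6,7,9,10,11,12,13,14,15,17,18,19,20,21,22,23,24,25,26,27,28,29,30,31} (1-indexed).
Extract: c[3]=1 c[5]=0 c[6]=1 c[7]=0 c[9]=1 c[10]=1 c[11]=0 c[12]=0 c[13]=0 c[14]=1 c[15]=1 c[17]=0 c[18]=1 c[19]=1 c[20]=1 c[21]=0 c[22]=1 c[23]=1 c[24]=0 c[25]=0 c[26]=0 c[27]=1 c[28]=1 c[29]=1 c[30]=1 c[31]=1
Data = 10101100011011101100011111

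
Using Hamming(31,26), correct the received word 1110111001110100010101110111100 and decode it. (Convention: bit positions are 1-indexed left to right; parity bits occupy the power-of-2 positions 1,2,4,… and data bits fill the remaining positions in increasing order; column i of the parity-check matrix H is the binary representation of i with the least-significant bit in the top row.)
Syndrome s = H · r^T (mod 2), r = 1110111001110100010101110111100:
  s[0] = (1010101010101010101010101010101)·(1110111001110100010101110111100) mod 2 = 1+0+1+0+1+0+1+0+0+0+1+0+0+0+0+0+0+0+0+0+0+0+1+0+0+0+1+0+1+0+0 mod 2 = 0
  s[1] = (0110011001100110011001100110011)·(1110111001110100010101110111100) mod 2 = 0+1+1+0+0+1+1+0+0+1+1+0+0+1+0+0+0+1+0+0+0+1+1+0+0+1+1+0+0+0+0 mod 2 = 0
  s[2] = (0001111000011110000111100001111)·(1110111001110100010101110111100) mod 2 = 0+0+0+0+1+1+1+0+0+0+0+1+0+1+0+0+0+0+0+1+0+1+1+0+0+0+0+1+1+0+0 mod 2 = 0
  s[3] = (0000000111111110000000011111111)·(1110111001110100010101110111100) mod 2 = 0+0+0+0+0+0+0+0+0+1+1+1+0+1+0+0+0+0+0+0+0+0+0+1+0+1+1+1+1+0+0 mod 2 = 1
  s[4] = (0000000000000001111111111111111)·(1110111001110100010101110111100) mod 2 = 0+0+0+0+0+0+0+0+0+0+0+0+0+0+0+0+0+1+0+1+0+1+1+1+0+1+1+1+1+0+0 mod 2 = 1
Syndrome = 00011
Column 24 of H equals this syndrome → error at bit 24 (1-indexed).
Flip bit 24: 1110111001110100010101110111100 → 1110111001110100010101100111100
Extract data bits at positions {3,5,6,7,9,10,11,12,13,14,15,17,18,19,20,21,22,23,24,25,26,27,28,29,30,31}: 11110111010010101100111100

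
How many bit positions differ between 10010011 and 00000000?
XOR = 10010011, count of 1s = 4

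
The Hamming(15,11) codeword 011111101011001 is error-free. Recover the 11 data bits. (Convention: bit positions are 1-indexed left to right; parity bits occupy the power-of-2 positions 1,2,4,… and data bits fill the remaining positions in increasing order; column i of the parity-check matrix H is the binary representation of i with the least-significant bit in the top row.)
Parity bits occupy power-of-2 positions; data bits are at positions {3,5,6,7,9,10,11,12,13,14,15} (1-indexed).
Extract: c[3]=1 c[5]=1 c[6]=1 c[7]=1 c[9]=1 c[10]=0 c[11]=1 c[12]=1 c[13]=0 c[14]=0 c[15]=1
Data = 11111011001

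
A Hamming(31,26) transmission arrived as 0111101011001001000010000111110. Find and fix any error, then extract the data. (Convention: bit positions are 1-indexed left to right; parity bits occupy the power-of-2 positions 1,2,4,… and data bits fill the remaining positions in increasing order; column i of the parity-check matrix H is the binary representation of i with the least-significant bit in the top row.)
Syndrome s = H · r^T (mod 2), r = 0111101011001001000010000111110:
  s[0] = (1010101010101010101010101010101)·(0111101011001001000010000111110) mod 2 = 0+0+1+0+1+0+1+0+1+0+0+0+1+0+0+0+0+0+0+0+1+0+0+0+0+0+1+0+1+0+0 mod 2 = 0
  s[1] = (0110011001100110011001100110011)·(0111101011001001000010000111110) mod 2 = 0+1+1+0+0+0+1+0+0+1+0+0+0+0+0+0+0+0+0+0+0+0+0+0+0+1+1+0+0+1+0 mod 2 = 1
  s[2] = (0001111000011110000111100001111)·(0111101011001001000010000111110) mod 2 = 0+0+0+1+1+0+1+0+0+0+0+0+1+0+0+0+0+0+0+0+1+0+0+0+0+0+0+1+1+1+0 mod 2 = 0
  s[3] = (0000000111111110000000011111111)·(0111101011001001000010000111110) mod 2 = 0+0+0+0+0+0+0+0+1+1+0+0+1+0+0+0+0+0+0+0+0+0+0+0+0+1+1+1+1+1+0 mod 2 = 0
  s[4] = (0000000000000001111111111111111)·(0111101011001001000010000111110) mod 2 = 0+0+0+0+0+0+0+0+0+0+0+0+0+0+0+1+0+0+0+0+1+0+0+0+0+1+1+1+1+1+0 mod 2 = 1
Syndrome = 01001
Column 18 of H equals this syndrome → error at bit 18 (1-indexed).
Flip bit 18: 0111101011001001000010000111110 → 0111101011001001010010000111110
Extract data bits at positions {3,5,6,7,9,10,11,12,13,14,15,17,18,19,20,21,22,23,24,25,26,27,28,29,30,31}: 11011100100010010000111110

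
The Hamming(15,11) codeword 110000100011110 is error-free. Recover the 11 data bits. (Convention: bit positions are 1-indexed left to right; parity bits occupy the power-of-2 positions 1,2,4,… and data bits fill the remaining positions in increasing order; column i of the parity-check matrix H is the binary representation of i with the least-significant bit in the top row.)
Parity bits occupy power-of-2 positions; data bits are at positions {3,5,6,7,9,10,11,12,13,14,15} (1-indexed).
Extract: c[3]=0 c[5]=0 c[6]=0 c[7]=1 c[9]=0 c[10]=0 c[11]=1 c[12]=1 c[13]=1 c[14]=1 c[15]=0
Data = 00010011110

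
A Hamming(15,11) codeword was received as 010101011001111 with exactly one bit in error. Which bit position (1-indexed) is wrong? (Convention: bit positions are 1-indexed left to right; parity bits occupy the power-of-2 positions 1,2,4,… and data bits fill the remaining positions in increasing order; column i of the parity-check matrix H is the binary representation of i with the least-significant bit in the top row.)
Syndrome s = H · r^T (mod 2), r = 010101011001111:
  s[0] = (101010101010101)·(010101011001111) mod 2 = 0+0+0+0+0+0+0+0+1+0+0+0+1+0+1 mod 2 = 1
  s[1] = (011001100110011)·(010101011001111) mod 2 = 0+1+0+0+0+1+0+0+0+0+0+0+0+1+1 mod 2 = 0
  s[2] = (000111100001111)·(010101011001111) mod 2 = 0+0+0+1+0+1+0+0+0+0+0+1+1+1+1 mod 2 = 0
  s[3] = (000000011111111)·(010101011001111) mod 2 = 0+0+0+0+0+0+0+1+1+0+0+1+1+1+1 mod 2 = 0
Syndrome = 1000
Column i of H is the binary representation of i, so the syndrome is the binary index of the flipped bit.
Read s = 1000 with s[0] as LSB: 1·2^0 + 0·2^1 + 0·2^2 + 0·2^3 = 1.
Error is at bit position 1.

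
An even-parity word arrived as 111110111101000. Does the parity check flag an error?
Sum of received bits: 1+1+1+1+1+0+1+1+1+1+0+1+0+0+0 = 10; 10 mod 2 = 0. Result is 0 → no error detected.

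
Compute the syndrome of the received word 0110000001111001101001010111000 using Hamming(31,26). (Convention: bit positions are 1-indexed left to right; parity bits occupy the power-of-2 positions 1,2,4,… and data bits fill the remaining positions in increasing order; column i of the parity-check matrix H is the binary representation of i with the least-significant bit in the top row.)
Syndrome s = H · r^T (mod 2), r = 0110000001111001101001010111000:
  s[0] = (1010101010101010101010101010101)·(0110000001111001101001010111000) mod 2 = 0+0+1+0+0+0+0+0+0+0+1+0+1+0+0+0+1+0+1+0+0+0+0+0+0+0+1+0+0+0+0 mod 2 = 0
  s[1] = (0110011001100110011001100110011)·(0110000001111001101001010111000) mod 2 = 0+1+1+0+0+0+0+0+0+1+1+0+0+0+0+0+0+0+1+0+0+1+0+0+0+1+1+0+0+0+0 mod 2 = 0
  s[2] = (0001111000011110000111100001111)·(0110000001111001101001010111000) mod 2 = 0+0+0+0+0+0+0+0+0+0+0+1+1+0+0+0+0+0+0+0+0+1+0+0+0+0+0+1+0+0+0 mod 2 = 0
  s[3] = (0000000111111110000000011111111)·(0110000001111001101001010111000) mod 2 = 0+0+0+0+0+0+0+0+0+1+1+1+1+0+0+0+0+0+0+0+0+0+0+1+0+1+1+1+0+0+0 mod 2 = 0
  s[4] = (0000000000000001111111111111111)·(0110000001111001101001010111000) mod 2 = 0+0+0+0+0+0+0+0+0+0+0+0+0+0+0+1+1+0+1+0+0+1+0+1+0+1+1+1+0+0+0 mod 2 = 0
Syndrome = 00000
s = 0: no error detected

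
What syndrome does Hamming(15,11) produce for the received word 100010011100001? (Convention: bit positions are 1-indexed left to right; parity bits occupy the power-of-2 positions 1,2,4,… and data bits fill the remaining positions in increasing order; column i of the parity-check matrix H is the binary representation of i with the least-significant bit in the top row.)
Syndrome s = H · r^T (mod 2), r = 100010011100001:
  s[0] = (101010101010101)·(100010011100001) mod 2 = 1+0+0+0+1+0+0+0+1+0+0+0+0+0+1 mod 2 = 0
  s[1] = (011001100110011)·(100010011100001) mod 2 = 0+0+0+0+0+0+0+0+0+1+0+0+0+0+1 mod 2 = 0
  s[2] = (000111100001111)·(100010011100001) mod 2 = 0+0+0+0+1+0+0+0+0+0+0+0+0+0+1 mod 2 = 0
  s[3] = (000000011111111)·(100010011100001) mod 2 = 0+0+0+0+0+0+0+1+1+1+0+0+0+0+1 mod 2 = 0
Syndrome = 0000
s = 0: no error detected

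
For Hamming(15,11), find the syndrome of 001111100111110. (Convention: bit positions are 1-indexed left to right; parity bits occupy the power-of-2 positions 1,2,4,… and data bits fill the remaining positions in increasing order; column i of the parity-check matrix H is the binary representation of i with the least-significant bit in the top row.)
Syndrome s = H · r^T (mod 2), r = 001111100111110:
  s[0] = (101010101010101)·(001111100111110) mod 2 = 0+0+1+0+1+0+1+0+0+0+1+0+1+0+0 mod 2 = 1
  s[1] = (011001100110011)·(001111100111110) mod 2 = 0+0+1+0+0+1+1+0+0+1+1+0+0+1+0 mod 2 = 0
  s[2] = (000111100001111)·(001111100111110) mod 2 = 0+0+0+1+1+1+1+0+0+0+0+1+1+1+0 mod 2 = 1
  s[3] = (000000011111111)·(001111100111110) mod 2 = 0+0+0+0+0+0+0+0+0+1+1+1+1+1+0 mod 2 = 1
Syndrome = 1011
Non-zero syndrome: error at position 13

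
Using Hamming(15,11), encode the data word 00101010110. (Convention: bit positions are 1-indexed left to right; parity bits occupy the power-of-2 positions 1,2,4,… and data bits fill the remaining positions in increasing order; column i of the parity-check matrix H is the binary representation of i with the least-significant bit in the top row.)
Codeword c = d · G (mod 2), d = 00101010110:
  c[0] = d·G[:,0] = (00101010110)·(11011010101) mod 2 = 0+0+0+0+1+0+1+0+1+0+0 mod 2 = 1
  c[1] = d·G[:,1] = (00101010110)·(10110110011) mod 2 = 0+0+1+0+0+0+1+0+0+1+0 mod 2 = 1
  c[2] = d·G[:,2] = (00101010110)·(10000000000) mod 2 = 0+0+0+0+0+0+0+0+0+0+0 mod 2 = 0
  c[3] = d·G[:,3] = (00101010110)·(01110001111) mod 2 = 0+0+1+0+0+0+0+0+1+1+0 mod 2 = 1
  c[4] = d·G[:,4] = (00101010110)·(01000000000) mod 2 = 0+0+0+0+0+0+0+0+0+0+0 mod 2 = 0
  c[5] = d·G[:,5] = (00101010110)·(00100000000) mod 2 = 0+0+1+0+0+0+0+0+0+0+0 mod 2 = 1
  c[6] = d·G[:,6] = (00101010110)·(00010000000) mod 2 = 0+0+0+0+0+0+0+0+0+0+0 mod 2 = 0
  c[7] = d·G[:,7] = (00101010110)·(00001111111) mod 2 = 0+0+0+0+1+0+1+0+1+1+0 mod 2 = 0
  c[8] = d·G[:,8] = (00101010110)·(00001000000) mod 2 = 0+0+0+0+1+0+0+0+0+0+0 mod 2 = 1
  c[9] = d·G[:,9] = (00101010110)·(00000100000) mod 2 = 0+0+0+0+0+0+0+0+0+0+0 mod 2 = 0
  c[10] = d·G[:,10] = (00101010110)·(00000010000) mod 2 = 0+0+0+0+0+0+1+0+0+0+0 mod 2 = 1
  c[11] = d·G[:,11] = (00101010110)·(00000001000) mod 2 = 0+0+0+0+0+0+0+0+0+0+0 mod 2 = 0
  c[12] = d·G[:,12] = (00101010110)·(00000000100) mod 2 = 0+0+0+0+0+0+0+0+1+0+0 mod 2 = 1
  c[13] = d·G[:,13] = (00101010110)·(00000000010) mod 2 = 0+0+0+0+0+0+0+0+0+1+0 mod 2 = 1
  c[14] = d·G[:,14] = (00101010110)·(00000000001) mod 2 = 0+0+0+0+0+0+0+0+0+0+0 mod 2 = 0
Codeword = 110101001010110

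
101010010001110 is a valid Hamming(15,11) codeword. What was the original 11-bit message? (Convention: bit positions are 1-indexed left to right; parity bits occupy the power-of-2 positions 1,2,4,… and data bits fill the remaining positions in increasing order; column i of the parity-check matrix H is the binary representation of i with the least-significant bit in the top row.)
Parity bits occupy power-of-2 positions; data bits are at positions {3,5,6,7,9,10,11,12,13,14,15} (1-indexed).
Extract: c[3]=1 c[5]=1 c[6]=0 c[7]=0 c[9]=0 c[10]=0 c[11]=0 c[12]=1 c[13]=1 c[14]=1 c[15]=0
Data = 11000001110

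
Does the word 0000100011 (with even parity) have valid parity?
Sum of all bits: 0+0+0+0+1+0+0+0+1+1 = 3; 3 mod 2 = 1. Result is 1 → parity error detected.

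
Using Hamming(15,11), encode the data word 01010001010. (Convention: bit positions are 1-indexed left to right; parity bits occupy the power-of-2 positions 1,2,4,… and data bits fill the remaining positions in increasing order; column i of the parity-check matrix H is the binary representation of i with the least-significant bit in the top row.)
Codeword c = d · G (mod 2), d = 01010001010:
  c[0] = d·G[:,0] = (01010001010)·(11011010101) mod 2 = 0+1+0+1+0+0+0+0+0+0+0 mod 2 = 0
  c[1] = d·G[:,1] = (01010001010)·(10110110011) mod 2 = 0+0+0+1+0+0+0+0+0+1+0 mod 2 = 0
  c[2] = d·G[:,2] = (01010001010)·(10000000000) mod 2 = 0+0+0+0+0+0+0+0+0+0+0 mod 2 = 0
  c[3] = d·G[:,3] = (01010001010)·(01110001111) mod 2 = 0+1+0+1+0+0+0+1+0+1+0 mod 2 = 0
  c[4] = d·G[:,4] = (01010001010)·(01000000000) mod 2 = 0+1+0+0+0+0+0+0+0+0+0 mod 2 = 1
  c[5] = d·G[:,5] = (01010001010)·(00100000000) mod 2 = 0+0+0+0+0+0+0+0+0+0+0 mod 2 = 0
  c[6] = d·G[:,6] = (01010001010)·(00010000000) mod 2 = 0+0+0+1+0+0+0+0+0+0+0 mod 2 = 1
  c[7] = d·G[:,7] = (01010001010)·(00001111111) mod 2 = 0+0+0+0+0+0+0+1+0+1+0 mod 2 = 0
  c[8] = d·G[:,8] = (01010001010)·(00001000000) mod 2 = 0+0+0+0+0+0+0+0+0+0+0 mod 2 = 0
  c[9] = d·G[:,9] = (01010001010)·(00000100000) mod 2 = 0+0+0+0+0+0+0+0+0+0+0 mod 2 = 0
  c[10] = d·G[:,10] = (01010001010)·(00000010000) mod 2 = 0+0+0+0+0+0+0+0+0+0+0 mod 2 = 0
  c[11] = d·G[:,11] = (01010001010)·(00000001000) mod 2 = 0+0+0+0+0+0+0+1+0+0+0 mod 2 = 1
  c[12] = d·G[:,12] = (01010001010)·(00000000100) mod 2 = 0+0+0+0+0+0+0+0+0+0+0 mod 2 = 0
  c[13] = d·G[:,13] = (01010001010)·(00000000010) mod 2 = 0+0+0+0+0+0+0+0+0+1+0 mod 2 = 1
  c[14] = d·G[:,14] = (01010001010)·(00000000001) mod 2 = 0+0+0+0+0+0+0+0+0+0+0 mod 2 = 0
Codeword = 000010100001010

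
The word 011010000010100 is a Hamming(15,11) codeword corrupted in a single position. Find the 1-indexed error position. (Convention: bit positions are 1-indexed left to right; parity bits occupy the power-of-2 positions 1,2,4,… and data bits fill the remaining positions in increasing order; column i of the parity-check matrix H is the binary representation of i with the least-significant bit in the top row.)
Syndrome s = H · r^T (mod 2), r = 011010000010100:
  s[0] = (101010101010101)·(011010000010100) mod 2 = 0+0+1+0+1+0+0+0+0+0+1+0+1+0+0 mod 2 = 0
  s[1] = (011001100110011)·(011010000010100) mod 2 = 0+1+1+0+0+0+0+0+0+0+1+0+0+0+0 mod 2 = 1
  s[2] = (000111100001111)·(011010000010100) mod 2 = 0+0+0+0+1+0+0+0+0+0+0+0+1+0+0 mod 2 = 0
  s[3] = (000000011111111)·(011010000010100) mod 2 = 0+0+0+0+0+0+0+0+0+0+1+0+1+0+0 mod 2 = 0
Syndrome = 0100
Column i of H is the binary representation of i, so the syndrome is the binary index of the flipped bit.
Read s = 0100 with s[0] as LSB: 0·2^0 + 1·2^1 + 0·2^2 + 0·2^3 = 2.
Error is at bit position 2.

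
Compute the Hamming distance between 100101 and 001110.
XOR = 101011, count of 1s = 4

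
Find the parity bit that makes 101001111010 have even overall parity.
Sum of data bits: 1+0+1+0+0+1+1+1+1+0+1+0 = 7.
7 mod 2 = 1, so parity bit = 1.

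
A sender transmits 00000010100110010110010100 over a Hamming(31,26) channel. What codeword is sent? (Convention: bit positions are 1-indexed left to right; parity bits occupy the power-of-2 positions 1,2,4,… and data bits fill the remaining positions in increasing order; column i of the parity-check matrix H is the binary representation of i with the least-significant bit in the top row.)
Codeword c = d · G (mod 2), d = 00000010100110010110010100:
  c[0] = d·G[:,0] = (00000010100110010110010100)·(11011010101101010101010101) mod 2 = 0+0+0+0+0+0+1+0+1+0+0+1+0+0+0+1+0+1+0+0+0+1+0+1+0+0 mod 2 = 1
  c[1] = d·G[:,1] = (00000010100110010110010100)·(10110110011011001100110011) mod 2 = 0+0+0+0+0+0+1+0+0+0+0+0+1+0+0+0+0+1+0+0+0+1+0+0+0+0 mod 2 = 0
  c[2] = d·G[:,2] = (00000010100110010110010100)·(10000000000000000000000000) mod 2 = 0+0+0+0+0+0+0+0+0+0+0+0+0+0+0+0+0+0+0+0+0+0+0+0+0+0 mod 2 = 0
  c[3] = d·G[:,3] = (00000010100110010110010100)·(01110001111000111100001111) mod 2 = 0+0+0+0+0+0+0+0+1+0+0+0+0+0+0+1+0+1+0+0+0+0+0+1+0+0 mod 2 = 0
  c[4] = d·G[:,4] = (00000010100110010110010100)·(01000000000000000000000000) mod 2 = 0+0+0+0+0+0+0+0+0+0+0+0+0+0+0+0+0+0+0+0+0+0+0+0+0+0 mod 2 = 0
  c[5] = d·G[:,5] = (00000010100110010110010100)·(00100000000000000000000000) mod 2 = 0+0+0+0+0+0+0+0+0+0+0+0+0+0+0+0+0+0+0+0+0+0+0+0+0+0 mod 2 = 0
  c[6] = d·G[:,6] = (00000010100110010110010100)·(00010000000000000000000000) mod 2 = 0+0+0+0+0+0+0+0+0+0+0+0+0+0+0+0+0+0+0+0+0+0+0+0+0+0 mod 2 = 0
  c[7] = d·G[:,7] = (00000010100110010110010100)·(00001111111000000011111111) mod 2 = 0+0+0+0+0+0+1+0+1+0+0+0+0+0+0+0+0+0+1+0+0+1+0+1+0+0 mod 2 = 1
  c[8] = d·G[:,8] = (00000010100110010110010100)·(00001000000000000000000000) mod 2 = 0+0+0+0+0+0+0+0+0+0+0+0+0+0+0+0+0+0+0+0+0+0+0+0+0+0 mod 2 = 0
  c[9] = d·G[:,9] = (00000010100110010110010100)·(00000100000000000000000000) mod 2 = 0+0+0+0+0+0+0+0+0+0+0+0+0+0+0+0+0+0+0+0+0+0+0+0+0+0 mod 2 = 0
  c[10] = d·G[:,10] = (00000010100110010110010100)·(00000010000000000000000000) mod 2 = 0+0+0+0+0+0+1+0+0+0+0+0+0+0+0+0+0+0+0+0+0+0+0+0+0+0 mod 2 = 1
  c[11] = d·G[:,11] = (00000010100110010110010100)·(00000001000000000000000000) mod 2 = 0+0+0+0+0+0+0+0+0+0+0+0+0+0+0+0+0+0+0+0+0+0+0+0+0+0 mod 2 = 0
  c[12] = d·G[:,12] = (00000010100110010110010100)·(00000000100000000000000000) mod 2 = 0+0+0+0+0+0+0+0+1+0+0+0+0+0+0+0+0+0+0+0+0+0+0+0+0+0 mod 2 = 1
  c[13] = d·G[:,13] = (00000010100110010110010100)·(00000000010000000000000000) mod 2 = 0+0+0+0+0+0+0+0+0+0+0+0+0+0+0+0+0+0+0+0+0+0+0+0+0+0 mod 2 = 0
  c[14] = d·G[:,14] = (00000010100110010110010100)·(00000000001000000000000000) mod 2 = 0+0+0+0+0+0+0+0+0+0+0+0+0+0+0+0+0+0+0+0+0+0+0+0+0+0 mod 2 = 0
  c[15] = d·G[:,15] = (00000010100110010110010100)·(00000000000111111111111111) mod 2 = 0+0+0+0+0+0+0+0+0+0+0+1+1+0+0+1+0+1+1+0+0+1+0+1+0+0 mod 2 = 1
  c[16] = d·G[:,16] = (00000010100110010110010100)·(00000000000100000000000000) mod 2 = 0+0+0+0+0+0+0+0+0+0+0+1+0+0+0+0+0+0+0+0+0+0+0+0+0+0 mod 2 = 1
  c[17] = d·G[:,17] = (00000010100110010110010100)·(00000000000010000000000000) mod 2 = 0+0+0+0+0+0+0+0+0+0+0+0+1+0+0+0+0+0+0+0+0+0+0+0+0+0 mod 2 = 1
  c[18] = d·G[:,18] = (00000010100110010110010100)·(00000000000001000000000000) mod 2 = 0+0+0+0+0+0+0+0+0+0+0+0+0+0+0+0+0+0+0+0+0+0+0+0+0+0 mod 2 = 0
  c[19] = d·G[:,19] = (00000010100110010110010100)·(00000000000000100000000000) mod 2 = 0+0+0+0+0+0+0+0+0+0+0+0+0+0+0+0+0+0+0+0+0+0+0+0+0+0 mod 2 = 0
  c[20] = d·G[:,20] = (00000010100110010110010100)·(00000000000000010000000000) mod 2 = 0+0+0+0+0+0+0+0+0+0+0+0+0+0+0+1+0+0+0+0+0+0+0+0+0+0 mod 2 = 1
  c[21] = d·G[:,21] = (00000010100110010110010100)·(00000000000000001000000000) mod 2 = 0+0+0+0+0+0+0+0+0+0+0+0+0+0+0+0+0+0+0+0+0+0+0+0+0+0 mod 2 = 0
  c[22] = d·G[:,22] = (00000010100110010110010100)·(00000000000000000100000000) mod 2 = 0+0+0+0+0+0+0+0+0+0+0+0+0+0+0+0+0+1+0+0+0+0+0+0+0+0 mod 2 = 1
  c[23] = d·G[:,23] = (00000010100110010110010100)·(00000000000000000010000000) mod 2 = 0+0+0+0+0+0+0+0+0+0+0+0+0+0+0+0+0+0+1+0+0+0+0+0+0+0 mod 2 = 1
  c[24] = d·G[:,24] = (00000010100110010110010100)·(00000000000000000001000000) mod 2 = 0+0+0+0+0+0+0+0+0+0+0+0+0+0+0+0+0+0+0+0+0+0+0+0+0+0 mod 2 = 0
  c[25] = d·G[:,25] = (00000010100110010110010100)·(00000000000000000000100000) mod 2 = 0+0+0+0+0+0+0+0+0+0+0+0+0+0+0+0+0+0+0+0+0+0+0+0+0+0 mod 2 = 0
  c[26] = d·G[:,26] = (00000010100110010110010100)·(00000000000000000000010000) mod 2 = 0+0+0+0+0+0+0+0+0+0+0+0+0+0+0+0+0+0+0+0+0+1+0+0+0+0 mod 2 = 1
  c[27] = d·G[:,27] = (00000010100110010110010100)·(00000000000000000000001000) mod 2 = 0+0+0+0+0+0+0+0+0+0+0+0+0+0+0+0+0+0+0+0+0+0+0+0+0+0 mod 2 = 0
  c[28] = d·G[:,28] = (00000010100110010110010100)·(00000000000000000000000100) mod 2 = 0+0+0+0+0+0+0+0+0+0+0+0+0+0+0+0+0+0+0+0+0+0+0+1+0+0 mod 2 = 1
  c[29] = d·G[:,29] = (00000010100110010110010100)·(00000000000000000000000010) mod 2 = 0+0+0+0+0+0+0+0+0+0+0+0+0+0+0+0+0+0+0+0+0+0+0+0+0+0 mod 2 = 0
  c[30] = d·G[:,30] = (00000010100110010110010100)·(00000000000000000000000001) mod 2 = 0+0+0+0+0+0+0+0+0+0+0+0+0+0+0+0+0+0+0+0+0+0+0+0+0+0 mod 2 = 0
Codeword = 1000000100101001110010110010100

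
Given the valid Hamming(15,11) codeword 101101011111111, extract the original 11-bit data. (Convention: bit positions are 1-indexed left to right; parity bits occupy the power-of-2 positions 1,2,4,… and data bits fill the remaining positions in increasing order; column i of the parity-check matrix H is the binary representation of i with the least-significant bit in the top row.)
Parity bits occupy power-of-2 positions; data bits are at positions {3,5,6,7,9,10,11,12,13,14,15} (1-indexed).
Extract: c[3]=1 c[5]=0 c[6]=1 c[7]=0 c[9]=1 c[10]=1 c[11]=1 c[12]=1 c[13]=1 c[14]=1 c[15]=1
Data = 10101111111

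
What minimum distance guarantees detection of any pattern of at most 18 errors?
Detecting e errors requires d_min ≥ e + 1 = 18 + 1 = 19.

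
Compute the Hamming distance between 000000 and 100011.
XOR = 100011, count of 1s = 3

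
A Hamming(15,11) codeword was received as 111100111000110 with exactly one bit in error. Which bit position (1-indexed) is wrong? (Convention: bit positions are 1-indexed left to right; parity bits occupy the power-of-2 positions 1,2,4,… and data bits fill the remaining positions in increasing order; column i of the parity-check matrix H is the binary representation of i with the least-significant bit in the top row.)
Syndrome s = H · r^T (mod 2), r = 111100111000110:
  s[0] = (101010101010101)·(111100111000110) mod 2 = 1+0+1+0+0+0+1+0+1+0+0+0+1+0+0 mod 2 = 1
  s[1] = (011001100110011)·(111100111000110) mod 2 = 0+1+1+0+0+0+1+0+0+0+0+0+0+1+0 mod 2 = 0
  s[2] = (000111100001111)·(111100111000110) mod 2 = 0+0+0+1+0+0+1+0+0+0+0+0+1+1+0 mod 2 = 0
  s[3] = (000000011111111)·(111100111000110) mod 2 = 0+0+0+0+0+0+0+1+1+0+0+0+1+1+0 mod 2 = 0
Syndrome = 1000
Column i of H is the binary representation of i, so the syndrome is the binary index of the flipped bit.
Read s = 1000 with s[0] as LSB: 1·2^0 + 0·2^1 + 0·2^2 + 0·2^3 = 1.
Error is at bit position 1.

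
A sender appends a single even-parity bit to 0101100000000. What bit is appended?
Sum of data bits: 0+1+0+1+1+0+0+0+0+0+0+0+0 = 3.
3 mod 2 = 1, so parity bit = 1.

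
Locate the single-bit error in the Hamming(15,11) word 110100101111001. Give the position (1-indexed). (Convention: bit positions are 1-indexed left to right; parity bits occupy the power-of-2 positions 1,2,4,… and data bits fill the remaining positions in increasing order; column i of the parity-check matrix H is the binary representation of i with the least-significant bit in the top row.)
Syndrome s = H · r^T (mod 2), r = 110100101111001:
  s[0] = (101010101010101)·(110100101111001) mod 2 = 1+0+0+0+0+0+1+0+1+0+1+0+0+0+1 mod 2 = 1
  s[1] = (011001100110011)·(110100101111001) mod 2 = 0+1+0+0+0+0+1+0+0+1+1+0+0+0+1 mod 2 = 1
  s[2] = (000111100001111)·(110100101111001) mod 2 = 0+0+0+1+0+0+1+0+0+0+0+1+0+0+1 mod 2 = 0
  s[3] = (000000011111111)·(110100101111001) mod 2 = 0+0+0+0+0+0+0+0+1+1+1+1+0+0+1 mod 2 = 1
Syndrome = 1101
Column i of H is the binary representation of i, so the syndrome is the binary index of the flipped bit.
Read s = 1101 with s[0] as LSB: 1·2^0 + 1·2^1 + 0·2^2 + 1·2^3 = 11.
Error is at bit position 11.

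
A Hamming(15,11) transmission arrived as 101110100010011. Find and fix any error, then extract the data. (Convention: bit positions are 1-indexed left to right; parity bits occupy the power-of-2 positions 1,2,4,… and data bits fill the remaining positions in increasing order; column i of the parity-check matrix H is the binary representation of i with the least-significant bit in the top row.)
Syndrome s = H · r^T (mod 2), r = 101110100010011:
  s[0] = (101010101010101)·(101110100010011) mod 2 = 1+0+1+0+1+0+1+0+0+0+1+0+0+0+1 mod 2 = 0
  s[1] = (011001100110011)·(101110100010011) mod 2 = 0+0+1+0+0+0+1+0+0+0+1+0+0+1+1 mod 2 = 1
  s[2] = (000111100001111)·(101110100010011) mod 2 = 0+0+0+1+1+0+1+0+0+0+0+0+0+1+1 mod 2 = 1
  s[3] = (000000011111111)·(101110100010011) mod 2 = 0+0+0+0+0+0+0+0+0+0+1+0+0+1+1 mod 2 = 1
Syndrome = 0111
Column 14 of H equals this syndrome → error at bit 14 (1-indexed).
Flip bit 14: 101110100010011 → 101110100010001
Extract data bits at positions {3,5,6,7,9,10,11,12,13,14,15}: 11010010001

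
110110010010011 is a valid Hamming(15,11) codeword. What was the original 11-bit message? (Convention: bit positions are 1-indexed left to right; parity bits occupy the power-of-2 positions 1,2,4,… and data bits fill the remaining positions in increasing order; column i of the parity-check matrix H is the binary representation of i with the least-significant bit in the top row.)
Parity bits occupy power-of-2 positions; data bits are at positions {3,5,6,7,9,10,11,12,13,14,15} (1-indexed).
Extract: c[3]=0 c[5]=1 c[6]=0 c[7]=0 c[9]=0 c[10]=0 c[11]=1 c[12]=0 c[13]=0 c[14]=1 c[15]=1
Data = 01000010011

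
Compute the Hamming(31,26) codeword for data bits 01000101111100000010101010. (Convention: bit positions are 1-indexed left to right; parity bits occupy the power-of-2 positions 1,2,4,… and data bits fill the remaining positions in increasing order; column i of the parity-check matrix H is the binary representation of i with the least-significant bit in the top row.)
Codeword c = d · G (mod 2), d = 01000101111100000010101010:
  c[0] = d·G[:,0] = (01000101111100000010101010)·(11011010101101010101010101) mod 2 = 0+1+0+0+0+0+0+0+1+0+1+1+0+0+0+0+0+0+0+0+0+0+0+0+0+0 mod 2 = 0
  c[1] = d·G[:,1] = (01000101111100000010101010)·(10110110011011001100110011) mod 2 = 0+0+0+0+0+1+0+0+0+1+1+0+0+0+0+0+0+0+0+0+1+0+0+0+1+0 mod 2 = 1
  c[2] = d·G[:,2] = (01000101111100000010101010)·(10000000000000000000000000) mod 2 = 0+0+0+0+0+0+0+0+0+0+0+0+0+0+0+0+0+0+0+0+0+0+0+0+0+0 mod 2 = 0
  c[3] = d·G[:,3] = (01000101111100000010101010)·(01110001111000111100001111) mod 2 = 0+1+0+0+0+0+0+1+1+1+1+0+0+0+0+0+0+0+0+0+0+0+1+0+1+0 mod 2 = 1
  c[4] = d·G[:,4] = (01000101111100000010101010)·(01000000000000000000000000) mod 2 = 0+1+0+0+0+0+0+0+0+0+0+0+0+0+0+0+0+0+0+0+0+0+0+0+0+0 mod 2 = 1
  c[5] = d·G[:,5] = (01000101111100000010101010)·(00100000000000000000000000) mod 2 = 0+0+0+0+0+0+0+0+0+0+0+0+0+0+0+0+0+0+0+0+0+0+0+0+0+0 mod 2 = 0
  c[6] = d·G[:,6] = (01000101111100000010101010)·(00010000000000000000000000) mod 2 = 0+0+0+0+0+0+0+0+0+0+0+0+0+0+0+0+0+0+0+0+0+0+0+0+0+0 mod 2 = 0
  c[7] = d·G[:,7] = (01000101111100000010101010)·(00001111111000000011111111) mod 2 = 0+0+0+0+0+1+0+1+1+1+1+0+0+0+0+0+0+0+1+0+1+0+1+0+1+0 mod 2 = 1
  c[8] = d·G[:,8] = (01000101111100000010101010)·(00001000000000000000000000) mod 2 = 0+0+0+0+0+0+0+0+0+0+0+0+0+0+0+0+0+0+0+0+0+0+0+0+0+0 mod 2 = 0
  c[9] = d·G[:,9] = (01000101111100000010101010)·(00000100000000000000000000) mod 2 = 0+0+0+0+0+1+0+0+0+0+0+0+0+0+0+0+0+0+0+0+0+0+0+0+0+0 mod 2 = 1
  c[10] = d·G[:,10] = (01000101111100000010101010)·(00000010000000000000000000) mod 2 = 0+0+0+0+0+0+0+0+0+0+0+0+0+0+0+0+0+0+0+0+0+0+0+0+0+0 mod 2 = 0
  c[11] = d·G[:,11] = (01000101111100000010101010)·(00000001000000000000000000) mod 2 = 0+0+0+0+0+0+0+1+0+0+0+0+0+0+0+0+0+0+0+0+0+0+0+0+0+0 mod 2 = 1
  c[12] = d·G[:,12] = (01000101111100000010101010)·(00000000100000000000000000) mod 2 = 0+0+0+0+0+0+0+0+1+0+0+0+0+0+0+0+0+0+0+0+0+0+0+0+0+0 mod 2 = 1
  c[13] = d·G[:,13] = (01000101111100000010101010)·(00000000010000000000000000) mod 2 = 0+0+0+0+0+0+0+0+0+1+0+0+0+0+0+0+0+0+0+0+0+0+0+0+0+0 mod 2 = 1
  c[14] = d·G[:,14] = (01000101111100000010101010)·(00000000001000000000000000) mod 2 = 0+0+0+0+0+0+0+0+0+0+1+0+0+0+0+0+0+0+0+0+0+0+0+0+0+0 mod 2 = 1
  c[15] = d·G[:,15] = (01000101111100000010101010)·(00000000000111111111111111) mod 2 = 0+0+0+0+0+0+0+0+0+0+0+1+0+0+0+0+0+0+1+0+1+0+1+0+1+0 mod 2 = 1
  c[16] = d·G[:,16] = (01000101111100000010101010)·(00000000000100000000000000) mod 2 = 0+0+0+0+0+0+0+0+0+0+0+1+0+0+0+0+0+0+0+0+0+0+0+0+0+0 mod 2 = 1
  c[17] = d·G[:,17] = (01000101111100000010101010)·(00000000000010000000000000) mod 2 = 0+0+0+0+0+0+0+0+0+0+0+0+0+0+0+0+0+0+0+0+0+0+0+0+0+0 mod 2 = 0
  c[18] = d·G[:,18] = (01000101111100000010101010)·(00000000000001000000000000) mod 2 = 0+0+0+0+0+0+0+0+0+0+0+0+0+0+0+0+0+0+0+0+0+0+0+0+0+0 mod 2 = 0
  c[19] = d·G[:,19] = (01000101111100000010101010)·(00000000000000100000000000) mod 2 = 0+0+0+0+0+0+0+0+0+0+0+0+0+0+0+0+0+0+0+0+0+0+0+0+0+0 mod 2 = 0
  c[20] = d·G[:,20] = (01000101111100000010101010)·(00000000000000010000000000) mod 2 = 0+0+0+0+0+0+0+0+0+0+0+0+0+0+0+0+0+0+0+0+0+0+0+0+0+0 mod 2 = 0
  c[21] = d·G[:,21] = (01000101111100000010101010)·(00000000000000001000000000) mod 2 = 0+0+0+0+0+0+0+0+0+0+0+0+0+0+0+0+0+0+0+0+0+0+0+0+0+0 mod 2 = 0
  c[22] = d·G[:,22] = (01000101111100000010101010)·(00000000000000000100000000) mod 2 = 0+0+0+0+0+0+0+0+0+0+0+0+0+0+0+0+0+0+0+0+0+0+0+0+0+0 mod 2 = 0
  c[23] = d·G[:,23] = (01000101111100000010101010)·(00000000000000000010000000) mod 2 = 0+0+0+0+0+0+0+0+0+0+0+0+0+0+0+0+0+0+1+0+0+0+0+0+0+0 mod 2 = 1
  c[24] = d·G[:,24] = (01000101111100000010101010)·(00000000000000000001000000) mod 2 = 0+0+0+0+0+0+0+0+0+0+0+0+0+0+0+0+0+0+0+0+0+0+0+0+0+0 mod 2 = 0
  c[25] = d·G[:,25] = (01000101111100000010101010)·(00000000000000000000100000) mod 2 = 0+0+0+0+0+0+0+0+0+0+0+0+0+0+0+0+0+0+0+0+1+0+0+0+0+0 mod 2 = 1
  c[26] = d·G[:,26] = (01000101111100000010101010)·(00000000000000000000010000) mod 2 = 0+0+0+0+0+0+0+0+0+0+0+0+0+0+0+0+0+0+0+0+0+0+0+0+0+0 mod 2 = 0
  c[27] = d·G[:,27] = (01000101111100000010101010)·(00000000000000000000001000) mod 2 = 0+0+0+0+0+0+0+0+0+0+0+0+0+0+0+0+0+0+0+0+0+0+1+0+0+0 mod 2 = 1
  c[28] = d·G[:,28] = (01000101111100000010101010)·(00000000000000000000000100) mod 2 = 0+0+0+0+0+0+0+0+0+0+0+0+0+0+0+0+0+0+0+0+0+0+0+0+0+0 mod 2 = 0
  c[29] = d·G[:,29] = (01000101111100000010101010)·(00000000000000000000000010) mod 2 = 0+0+0+0+0+0+0+0+0+0+0+0+0+0+0+0+0+0+0+0+0+0+0+0+1+0 mod 2 = 1
  c[30] = d·G[:,30] = (01000101111100000010101010)·(00000000000000000000000001) mod 2 = 0+0+0+0+0+0+0+0+0+0+0+0+0+0+0+0+0+0+0+0+0+0+0+0+0+0 mod 2 = 0
Codeword = 0101100101011111100000010101010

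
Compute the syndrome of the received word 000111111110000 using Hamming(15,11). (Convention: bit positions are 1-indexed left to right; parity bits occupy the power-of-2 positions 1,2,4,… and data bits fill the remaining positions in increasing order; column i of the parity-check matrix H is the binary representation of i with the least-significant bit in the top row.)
Syndrome s = H · r^T (mod 2), r = 000111111110000:
  s[0] = (101010101010101)·(000111111110000) mod 2 = 0+0+0+0+1+0+1+0+1+0+1+0+0+0+0 mod 2 = 0
  s[1] = (011001100110011)·(000111111110000) mod 2 = 0+0+0+0+0+1+1+0+0+1+1+0+0+0+0 mod 2 = 0
  s[2] = (000111100001111)·(000111111110000) mod 2 = 0+0+0+1+1+1+1+0+0+0+0+0+0+0+0 mod 2 = 0
  s[3] = (000000011111111)·(000111111110000) mod 2 = 0+0+0+0+0+0+0+1+1+1+1+0+0+0+0 mod 2 = 0
Syndrome = 0000
s = 0: no error detected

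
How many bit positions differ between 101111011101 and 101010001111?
XOR = 000101010010, count of 1s = 4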